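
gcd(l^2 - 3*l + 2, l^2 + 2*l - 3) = l - 1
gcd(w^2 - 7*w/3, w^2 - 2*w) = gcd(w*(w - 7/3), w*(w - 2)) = w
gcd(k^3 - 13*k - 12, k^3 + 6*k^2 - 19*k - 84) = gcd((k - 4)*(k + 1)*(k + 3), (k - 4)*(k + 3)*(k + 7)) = k^2 - k - 12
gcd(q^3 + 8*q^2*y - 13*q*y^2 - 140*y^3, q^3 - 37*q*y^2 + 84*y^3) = -q^2 - 3*q*y + 28*y^2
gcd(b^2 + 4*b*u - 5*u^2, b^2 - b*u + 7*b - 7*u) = -b + u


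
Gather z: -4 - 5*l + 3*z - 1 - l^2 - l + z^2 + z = -l^2 - 6*l + z^2 + 4*z - 5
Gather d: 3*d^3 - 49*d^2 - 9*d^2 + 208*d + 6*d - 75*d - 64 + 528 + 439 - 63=3*d^3 - 58*d^2 + 139*d + 840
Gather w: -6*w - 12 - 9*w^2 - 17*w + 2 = -9*w^2 - 23*w - 10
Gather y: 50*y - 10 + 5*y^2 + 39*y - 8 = 5*y^2 + 89*y - 18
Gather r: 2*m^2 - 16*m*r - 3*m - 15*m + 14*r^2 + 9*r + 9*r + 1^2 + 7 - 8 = 2*m^2 - 18*m + 14*r^2 + r*(18 - 16*m)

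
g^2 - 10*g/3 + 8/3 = (g - 2)*(g - 4/3)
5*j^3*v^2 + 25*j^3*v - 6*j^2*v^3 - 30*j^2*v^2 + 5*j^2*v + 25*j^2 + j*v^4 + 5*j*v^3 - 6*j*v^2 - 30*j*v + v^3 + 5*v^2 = (-5*j + v)*(-j + v)*(v + 5)*(j*v + 1)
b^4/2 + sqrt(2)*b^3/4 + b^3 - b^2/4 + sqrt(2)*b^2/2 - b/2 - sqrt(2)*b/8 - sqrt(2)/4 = (b/2 + 1)*(b - sqrt(2)/2)*(b + sqrt(2)/2)^2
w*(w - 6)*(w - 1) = w^3 - 7*w^2 + 6*w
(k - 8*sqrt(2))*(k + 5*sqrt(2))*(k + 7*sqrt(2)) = k^3 + 4*sqrt(2)*k^2 - 122*k - 560*sqrt(2)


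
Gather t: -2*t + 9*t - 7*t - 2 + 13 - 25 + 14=0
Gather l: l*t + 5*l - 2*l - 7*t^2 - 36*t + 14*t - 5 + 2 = l*(t + 3) - 7*t^2 - 22*t - 3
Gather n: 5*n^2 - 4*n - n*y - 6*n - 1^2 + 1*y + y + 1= 5*n^2 + n*(-y - 10) + 2*y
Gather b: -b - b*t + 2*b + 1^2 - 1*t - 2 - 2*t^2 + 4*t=b*(1 - t) - 2*t^2 + 3*t - 1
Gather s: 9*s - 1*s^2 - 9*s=-s^2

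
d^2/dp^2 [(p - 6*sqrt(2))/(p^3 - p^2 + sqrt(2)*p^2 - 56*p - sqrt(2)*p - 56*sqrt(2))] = 2*(-(p - 6*sqrt(2))*(-3*p^2 - 2*sqrt(2)*p + 2*p + sqrt(2) + 56)^2 + (-3*p^2 - 2*sqrt(2)*p + 2*p - (p - 6*sqrt(2))*(3*p - 1 + sqrt(2)) + sqrt(2) + 56)*(-p^3 - sqrt(2)*p^2 + p^2 + sqrt(2)*p + 56*p + 56*sqrt(2)))/(-p^3 - sqrt(2)*p^2 + p^2 + sqrt(2)*p + 56*p + 56*sqrt(2))^3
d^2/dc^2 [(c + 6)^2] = 2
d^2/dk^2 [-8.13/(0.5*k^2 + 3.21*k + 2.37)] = 8.13*(0.5*k^2 + 3.21*k - (1.0*k + 3.21)*(2.0*k + 6.42) + 2.37)/(0.5*k^2 + 3.21*k + 2.37)^3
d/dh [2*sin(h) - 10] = 2*cos(h)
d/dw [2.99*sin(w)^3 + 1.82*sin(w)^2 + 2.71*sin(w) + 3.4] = (8.97*sin(w)^2 + 3.64*sin(w) + 2.71)*cos(w)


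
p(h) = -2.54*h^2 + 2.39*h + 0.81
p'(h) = 2.39 - 5.08*h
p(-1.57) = -9.20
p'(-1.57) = 10.37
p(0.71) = 1.23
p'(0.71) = -1.22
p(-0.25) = 0.05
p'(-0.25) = 3.66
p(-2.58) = -22.26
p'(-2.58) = 15.50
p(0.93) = 0.84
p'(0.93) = -2.33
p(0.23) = 1.23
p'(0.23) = 1.22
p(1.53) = -1.48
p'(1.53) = -5.38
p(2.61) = -10.25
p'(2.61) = -10.87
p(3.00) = -14.88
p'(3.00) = -12.85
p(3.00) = -14.88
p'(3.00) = -12.85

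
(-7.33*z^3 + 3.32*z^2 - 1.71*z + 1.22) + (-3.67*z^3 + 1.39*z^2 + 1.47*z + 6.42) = -11.0*z^3 + 4.71*z^2 - 0.24*z + 7.64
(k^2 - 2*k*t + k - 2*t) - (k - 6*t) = k^2 - 2*k*t + 4*t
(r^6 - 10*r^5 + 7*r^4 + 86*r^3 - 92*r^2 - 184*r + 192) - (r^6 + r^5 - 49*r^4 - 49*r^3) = -11*r^5 + 56*r^4 + 135*r^3 - 92*r^2 - 184*r + 192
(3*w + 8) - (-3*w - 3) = 6*w + 11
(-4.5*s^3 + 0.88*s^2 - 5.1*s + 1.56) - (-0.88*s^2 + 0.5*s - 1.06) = -4.5*s^3 + 1.76*s^2 - 5.6*s + 2.62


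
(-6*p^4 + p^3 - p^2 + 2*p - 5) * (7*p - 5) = -42*p^5 + 37*p^4 - 12*p^3 + 19*p^2 - 45*p + 25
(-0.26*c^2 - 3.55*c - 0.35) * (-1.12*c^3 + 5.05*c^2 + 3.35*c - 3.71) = 0.2912*c^5 + 2.663*c^4 - 18.4065*c^3 - 12.6954*c^2 + 11.998*c + 1.2985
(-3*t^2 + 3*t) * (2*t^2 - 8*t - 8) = -6*t^4 + 30*t^3 - 24*t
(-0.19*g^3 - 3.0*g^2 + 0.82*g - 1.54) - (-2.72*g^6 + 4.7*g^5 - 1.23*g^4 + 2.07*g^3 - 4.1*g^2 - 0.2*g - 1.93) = 2.72*g^6 - 4.7*g^5 + 1.23*g^4 - 2.26*g^3 + 1.1*g^2 + 1.02*g + 0.39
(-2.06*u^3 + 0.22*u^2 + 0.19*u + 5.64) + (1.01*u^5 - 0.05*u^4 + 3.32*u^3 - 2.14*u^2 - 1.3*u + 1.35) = 1.01*u^5 - 0.05*u^4 + 1.26*u^3 - 1.92*u^2 - 1.11*u + 6.99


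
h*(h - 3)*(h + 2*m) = h^3 + 2*h^2*m - 3*h^2 - 6*h*m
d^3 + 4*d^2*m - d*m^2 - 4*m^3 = (d - m)*(d + m)*(d + 4*m)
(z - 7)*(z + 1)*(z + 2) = z^3 - 4*z^2 - 19*z - 14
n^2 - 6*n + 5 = (n - 5)*(n - 1)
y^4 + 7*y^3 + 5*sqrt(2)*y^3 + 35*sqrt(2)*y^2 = y^2*(y + 7)*(y + 5*sqrt(2))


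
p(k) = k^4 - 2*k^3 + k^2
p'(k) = 4*k^3 - 6*k^2 + 2*k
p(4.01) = 145.69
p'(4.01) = 169.46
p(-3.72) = 308.30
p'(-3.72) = -296.39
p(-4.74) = 740.25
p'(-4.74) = -570.27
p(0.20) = 0.03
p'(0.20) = 0.19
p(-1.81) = 25.87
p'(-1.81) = -47.00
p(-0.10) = 0.01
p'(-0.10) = -0.26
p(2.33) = 9.60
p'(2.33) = 22.68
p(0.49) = 0.06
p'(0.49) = 0.01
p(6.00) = 900.00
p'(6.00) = 660.00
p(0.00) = 0.00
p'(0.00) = 0.00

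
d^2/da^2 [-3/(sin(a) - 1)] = 3*(sin(a) + 2)/(sin(a) - 1)^2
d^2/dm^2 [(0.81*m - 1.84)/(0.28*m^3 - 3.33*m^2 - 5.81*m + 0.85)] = (0.381024*m^5 - 6.262536*m^4 + 48.04929*m^3 - 106.774944*m^2 - 197.210442*m - 126.638318)/(0.021952*m^9 - 0.783216*m^8 + 7.948164*m^7 - 4.222653*m^6 - 169.679643*m^5 - 317.243424*m^4 - 96.844811*m^3 + 78.86028*m^2 - 12.593175*m + 0.614125)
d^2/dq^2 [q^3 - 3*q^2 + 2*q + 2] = 6*q - 6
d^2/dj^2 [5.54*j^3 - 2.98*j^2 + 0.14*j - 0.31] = 33.24*j - 5.96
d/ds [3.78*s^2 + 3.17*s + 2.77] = 7.56*s + 3.17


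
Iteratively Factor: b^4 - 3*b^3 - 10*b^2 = (b)*(b^3 - 3*b^2 - 10*b) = b*(b + 2)*(b^2 - 5*b) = b^2*(b + 2)*(b - 5)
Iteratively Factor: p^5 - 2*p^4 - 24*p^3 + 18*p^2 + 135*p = (p - 3)*(p^4 + p^3 - 21*p^2 - 45*p) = p*(p - 3)*(p^3 + p^2 - 21*p - 45) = p*(p - 3)*(p + 3)*(p^2 - 2*p - 15) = p*(p - 3)*(p + 3)^2*(p - 5)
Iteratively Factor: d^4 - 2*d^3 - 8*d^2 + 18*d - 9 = (d - 1)*(d^3 - d^2 - 9*d + 9) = (d - 3)*(d - 1)*(d^2 + 2*d - 3) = (d - 3)*(d - 1)^2*(d + 3)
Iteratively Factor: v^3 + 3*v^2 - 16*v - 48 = (v + 4)*(v^2 - v - 12) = (v + 3)*(v + 4)*(v - 4)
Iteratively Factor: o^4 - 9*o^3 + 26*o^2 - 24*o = (o - 2)*(o^3 - 7*o^2 + 12*o) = (o - 3)*(o - 2)*(o^2 - 4*o) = (o - 4)*(o - 3)*(o - 2)*(o)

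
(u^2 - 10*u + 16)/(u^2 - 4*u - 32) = (u - 2)/(u + 4)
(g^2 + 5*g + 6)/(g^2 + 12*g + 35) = (g^2 + 5*g + 6)/(g^2 + 12*g + 35)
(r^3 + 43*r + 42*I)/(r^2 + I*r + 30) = (r^2 - 6*I*r + 7)/(r - 5*I)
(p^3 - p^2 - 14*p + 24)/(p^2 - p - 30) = (-p^3 + p^2 + 14*p - 24)/(-p^2 + p + 30)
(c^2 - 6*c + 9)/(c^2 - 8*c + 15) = (c - 3)/(c - 5)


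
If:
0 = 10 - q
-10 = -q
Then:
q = 10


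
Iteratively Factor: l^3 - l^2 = (l)*(l^2 - l) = l^2*(l - 1)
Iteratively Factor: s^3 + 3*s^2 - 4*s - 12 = (s + 2)*(s^2 + s - 6) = (s + 2)*(s + 3)*(s - 2)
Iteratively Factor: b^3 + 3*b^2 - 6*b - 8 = (b + 4)*(b^2 - b - 2) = (b + 1)*(b + 4)*(b - 2)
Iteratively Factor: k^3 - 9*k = (k)*(k^2 - 9) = k*(k + 3)*(k - 3)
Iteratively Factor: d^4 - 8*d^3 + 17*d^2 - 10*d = (d - 2)*(d^3 - 6*d^2 + 5*d) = (d - 5)*(d - 2)*(d^2 - d) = (d - 5)*(d - 2)*(d - 1)*(d)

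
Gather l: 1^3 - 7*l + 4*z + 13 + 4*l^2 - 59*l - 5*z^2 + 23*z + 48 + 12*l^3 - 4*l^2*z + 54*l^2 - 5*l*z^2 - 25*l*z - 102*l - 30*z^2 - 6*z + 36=12*l^3 + l^2*(58 - 4*z) + l*(-5*z^2 - 25*z - 168) - 35*z^2 + 21*z + 98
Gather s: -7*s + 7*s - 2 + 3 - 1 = 0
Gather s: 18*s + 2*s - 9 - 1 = 20*s - 10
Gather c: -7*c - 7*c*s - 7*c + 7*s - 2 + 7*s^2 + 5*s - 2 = c*(-7*s - 14) + 7*s^2 + 12*s - 4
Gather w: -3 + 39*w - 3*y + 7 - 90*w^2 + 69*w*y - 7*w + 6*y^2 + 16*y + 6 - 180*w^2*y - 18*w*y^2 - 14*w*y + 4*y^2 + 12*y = w^2*(-180*y - 90) + w*(-18*y^2 + 55*y + 32) + 10*y^2 + 25*y + 10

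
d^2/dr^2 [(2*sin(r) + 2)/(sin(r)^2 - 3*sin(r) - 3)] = 2*(-sin(r)^5 - 7*sin(r)^4 - 7*sin(r)^3 - 6*sin(r)^2 + 6)/(sin(r)^2 - 3*sin(r) - 3)^3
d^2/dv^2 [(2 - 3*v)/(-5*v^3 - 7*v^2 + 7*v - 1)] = 2*(225*v^5 + 15*v^4 - 308*v^3 - 174*v^2 + 261*v - 63)/(125*v^9 + 525*v^8 + 210*v^7 - 1052*v^6 - 84*v^5 + 966*v^4 - 622*v^3 + 168*v^2 - 21*v + 1)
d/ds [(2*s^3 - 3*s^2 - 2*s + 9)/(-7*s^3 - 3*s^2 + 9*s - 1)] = (-27*s^4 + 8*s^3 + 150*s^2 + 60*s - 79)/(49*s^6 + 42*s^5 - 117*s^4 - 40*s^3 + 87*s^2 - 18*s + 1)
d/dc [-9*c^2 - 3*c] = -18*c - 3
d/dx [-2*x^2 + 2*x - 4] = 2 - 4*x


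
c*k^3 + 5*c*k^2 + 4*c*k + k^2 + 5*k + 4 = (k + 1)*(k + 4)*(c*k + 1)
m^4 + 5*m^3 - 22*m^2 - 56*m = m*(m - 4)*(m + 2)*(m + 7)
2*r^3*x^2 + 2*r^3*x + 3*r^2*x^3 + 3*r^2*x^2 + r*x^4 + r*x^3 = x*(r + x)*(2*r + x)*(r*x + r)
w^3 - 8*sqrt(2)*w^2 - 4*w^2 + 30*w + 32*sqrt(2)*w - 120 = (w - 4)*(w - 5*sqrt(2))*(w - 3*sqrt(2))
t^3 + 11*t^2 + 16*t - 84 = (t - 2)*(t + 6)*(t + 7)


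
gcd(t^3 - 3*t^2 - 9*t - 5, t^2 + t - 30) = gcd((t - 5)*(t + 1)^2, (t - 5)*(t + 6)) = t - 5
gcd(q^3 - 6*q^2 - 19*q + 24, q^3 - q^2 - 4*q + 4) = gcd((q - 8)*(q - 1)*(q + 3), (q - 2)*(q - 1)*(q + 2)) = q - 1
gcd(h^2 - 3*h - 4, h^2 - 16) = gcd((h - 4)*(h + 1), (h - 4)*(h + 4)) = h - 4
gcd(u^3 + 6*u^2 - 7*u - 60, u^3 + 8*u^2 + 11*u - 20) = u^2 + 9*u + 20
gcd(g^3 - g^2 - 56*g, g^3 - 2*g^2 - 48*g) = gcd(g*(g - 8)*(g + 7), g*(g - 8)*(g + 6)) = g^2 - 8*g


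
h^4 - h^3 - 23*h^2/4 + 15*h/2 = h*(h - 2)*(h - 3/2)*(h + 5/2)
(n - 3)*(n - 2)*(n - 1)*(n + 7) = n^4 + n^3 - 31*n^2 + 71*n - 42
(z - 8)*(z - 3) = z^2 - 11*z + 24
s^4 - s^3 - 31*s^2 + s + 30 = (s - 6)*(s - 1)*(s + 1)*(s + 5)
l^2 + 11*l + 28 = (l + 4)*(l + 7)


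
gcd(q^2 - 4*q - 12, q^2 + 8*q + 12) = q + 2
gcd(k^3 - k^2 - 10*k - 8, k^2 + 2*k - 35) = 1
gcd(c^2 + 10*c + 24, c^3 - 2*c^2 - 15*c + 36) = c + 4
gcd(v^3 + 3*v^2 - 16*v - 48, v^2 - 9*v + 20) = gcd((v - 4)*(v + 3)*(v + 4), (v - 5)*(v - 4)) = v - 4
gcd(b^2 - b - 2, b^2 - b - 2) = b^2 - b - 2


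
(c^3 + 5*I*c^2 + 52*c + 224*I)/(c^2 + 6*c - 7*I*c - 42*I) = (c^2 + 12*I*c - 32)/(c + 6)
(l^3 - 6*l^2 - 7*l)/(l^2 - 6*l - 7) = l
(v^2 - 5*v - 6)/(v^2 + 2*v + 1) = (v - 6)/(v + 1)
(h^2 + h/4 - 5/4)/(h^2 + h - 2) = (h + 5/4)/(h + 2)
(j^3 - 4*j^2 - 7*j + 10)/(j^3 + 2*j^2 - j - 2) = (j - 5)/(j + 1)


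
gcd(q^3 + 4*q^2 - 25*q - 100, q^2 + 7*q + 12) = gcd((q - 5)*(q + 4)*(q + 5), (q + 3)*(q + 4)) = q + 4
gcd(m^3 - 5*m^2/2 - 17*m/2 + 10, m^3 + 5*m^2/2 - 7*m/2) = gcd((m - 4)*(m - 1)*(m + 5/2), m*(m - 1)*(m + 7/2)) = m - 1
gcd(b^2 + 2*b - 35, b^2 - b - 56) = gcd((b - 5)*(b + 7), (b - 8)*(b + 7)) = b + 7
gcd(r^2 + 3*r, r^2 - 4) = 1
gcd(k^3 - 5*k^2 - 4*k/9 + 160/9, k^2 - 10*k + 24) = k - 4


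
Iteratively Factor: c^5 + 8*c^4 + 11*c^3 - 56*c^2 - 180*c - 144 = (c - 3)*(c^4 + 11*c^3 + 44*c^2 + 76*c + 48) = (c - 3)*(c + 4)*(c^3 + 7*c^2 + 16*c + 12) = (c - 3)*(c + 2)*(c + 4)*(c^2 + 5*c + 6) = (c - 3)*(c + 2)*(c + 3)*(c + 4)*(c + 2)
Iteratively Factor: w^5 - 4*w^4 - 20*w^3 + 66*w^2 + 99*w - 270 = (w - 5)*(w^4 + w^3 - 15*w^2 - 9*w + 54) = (w - 5)*(w + 3)*(w^3 - 2*w^2 - 9*w + 18) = (w - 5)*(w - 3)*(w + 3)*(w^2 + w - 6) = (w - 5)*(w - 3)*(w + 3)^2*(w - 2)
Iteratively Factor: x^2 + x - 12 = (x - 3)*(x + 4)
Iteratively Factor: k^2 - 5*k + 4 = (k - 4)*(k - 1)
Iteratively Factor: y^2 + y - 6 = (y - 2)*(y + 3)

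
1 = 1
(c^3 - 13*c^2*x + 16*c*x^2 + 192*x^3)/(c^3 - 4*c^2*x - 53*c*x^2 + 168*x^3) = (-c^2 + 5*c*x + 24*x^2)/(-c^2 - 4*c*x + 21*x^2)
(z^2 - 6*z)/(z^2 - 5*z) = (z - 6)/(z - 5)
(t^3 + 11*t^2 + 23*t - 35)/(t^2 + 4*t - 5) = t + 7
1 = 1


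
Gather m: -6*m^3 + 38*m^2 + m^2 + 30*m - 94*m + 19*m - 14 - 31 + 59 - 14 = -6*m^3 + 39*m^2 - 45*m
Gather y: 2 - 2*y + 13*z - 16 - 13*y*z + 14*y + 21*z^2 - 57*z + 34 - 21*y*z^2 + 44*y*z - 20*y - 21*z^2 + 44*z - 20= y*(-21*z^2 + 31*z - 8)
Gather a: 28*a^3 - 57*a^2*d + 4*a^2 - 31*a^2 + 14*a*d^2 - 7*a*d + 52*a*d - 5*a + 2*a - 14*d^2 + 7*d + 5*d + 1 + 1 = 28*a^3 + a^2*(-57*d - 27) + a*(14*d^2 + 45*d - 3) - 14*d^2 + 12*d + 2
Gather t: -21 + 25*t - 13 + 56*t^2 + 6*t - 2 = 56*t^2 + 31*t - 36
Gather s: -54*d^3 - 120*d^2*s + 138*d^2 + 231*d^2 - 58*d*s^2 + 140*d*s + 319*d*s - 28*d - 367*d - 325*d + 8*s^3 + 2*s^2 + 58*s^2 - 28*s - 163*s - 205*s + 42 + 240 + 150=-54*d^3 + 369*d^2 - 720*d + 8*s^3 + s^2*(60 - 58*d) + s*(-120*d^2 + 459*d - 396) + 432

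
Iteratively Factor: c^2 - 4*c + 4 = (c - 2)*(c - 2)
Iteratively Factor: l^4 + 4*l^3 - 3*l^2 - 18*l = (l)*(l^3 + 4*l^2 - 3*l - 18) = l*(l - 2)*(l^2 + 6*l + 9) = l*(l - 2)*(l + 3)*(l + 3)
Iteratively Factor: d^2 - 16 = (d + 4)*(d - 4)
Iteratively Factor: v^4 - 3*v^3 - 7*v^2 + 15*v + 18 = (v - 3)*(v^3 - 7*v - 6) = (v - 3)*(v + 1)*(v^2 - v - 6) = (v - 3)*(v + 1)*(v + 2)*(v - 3)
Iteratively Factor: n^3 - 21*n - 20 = (n - 5)*(n^2 + 5*n + 4) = (n - 5)*(n + 1)*(n + 4)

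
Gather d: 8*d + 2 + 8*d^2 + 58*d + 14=8*d^2 + 66*d + 16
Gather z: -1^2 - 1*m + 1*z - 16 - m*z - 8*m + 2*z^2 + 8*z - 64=-9*m + 2*z^2 + z*(9 - m) - 81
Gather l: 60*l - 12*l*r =l*(60 - 12*r)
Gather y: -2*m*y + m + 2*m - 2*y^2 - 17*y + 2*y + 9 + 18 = 3*m - 2*y^2 + y*(-2*m - 15) + 27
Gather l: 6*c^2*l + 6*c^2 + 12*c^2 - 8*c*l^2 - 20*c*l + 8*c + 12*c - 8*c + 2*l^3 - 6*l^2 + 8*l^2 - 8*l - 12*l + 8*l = 18*c^2 + 12*c + 2*l^3 + l^2*(2 - 8*c) + l*(6*c^2 - 20*c - 12)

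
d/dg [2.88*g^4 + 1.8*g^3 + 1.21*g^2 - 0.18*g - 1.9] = 11.52*g^3 + 5.4*g^2 + 2.42*g - 0.18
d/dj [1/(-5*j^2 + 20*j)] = 2*(j - 2)/(5*j^2*(j - 4)^2)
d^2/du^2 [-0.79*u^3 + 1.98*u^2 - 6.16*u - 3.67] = 3.96 - 4.74*u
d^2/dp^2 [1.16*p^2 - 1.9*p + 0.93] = 2.32000000000000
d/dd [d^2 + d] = 2*d + 1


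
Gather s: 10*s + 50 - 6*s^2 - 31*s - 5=-6*s^2 - 21*s + 45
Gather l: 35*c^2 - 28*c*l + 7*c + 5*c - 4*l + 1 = 35*c^2 + 12*c + l*(-28*c - 4) + 1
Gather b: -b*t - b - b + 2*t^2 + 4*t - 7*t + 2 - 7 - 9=b*(-t - 2) + 2*t^2 - 3*t - 14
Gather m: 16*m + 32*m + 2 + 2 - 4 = 48*m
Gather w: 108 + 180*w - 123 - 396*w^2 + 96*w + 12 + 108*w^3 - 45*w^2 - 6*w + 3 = 108*w^3 - 441*w^2 + 270*w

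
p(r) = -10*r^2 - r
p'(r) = -20*r - 1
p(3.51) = -126.71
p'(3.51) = -71.20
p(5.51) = -309.11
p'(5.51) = -111.20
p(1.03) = -11.64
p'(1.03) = -21.60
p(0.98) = -10.58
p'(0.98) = -20.60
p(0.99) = -10.79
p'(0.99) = -20.80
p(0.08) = -0.14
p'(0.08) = -2.60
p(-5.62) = -310.22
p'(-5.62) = 111.40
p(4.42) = -199.78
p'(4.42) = -89.40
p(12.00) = -1452.00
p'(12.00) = -241.00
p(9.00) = -819.00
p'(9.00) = -181.00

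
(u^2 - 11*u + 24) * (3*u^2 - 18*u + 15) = 3*u^4 - 51*u^3 + 285*u^2 - 597*u + 360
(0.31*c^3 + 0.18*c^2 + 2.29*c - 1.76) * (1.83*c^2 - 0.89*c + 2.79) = 0.5673*c^5 + 0.0535*c^4 + 4.8954*c^3 - 4.7567*c^2 + 7.9555*c - 4.9104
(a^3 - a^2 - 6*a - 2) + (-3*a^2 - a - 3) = a^3 - 4*a^2 - 7*a - 5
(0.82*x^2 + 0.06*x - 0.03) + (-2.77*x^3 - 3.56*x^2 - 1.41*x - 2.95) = -2.77*x^3 - 2.74*x^2 - 1.35*x - 2.98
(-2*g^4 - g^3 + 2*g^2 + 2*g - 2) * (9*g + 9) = -18*g^5 - 27*g^4 + 9*g^3 + 36*g^2 - 18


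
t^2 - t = t*(t - 1)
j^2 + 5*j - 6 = (j - 1)*(j + 6)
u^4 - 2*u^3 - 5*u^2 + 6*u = u*(u - 3)*(u - 1)*(u + 2)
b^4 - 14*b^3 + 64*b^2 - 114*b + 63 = (b - 7)*(b - 3)^2*(b - 1)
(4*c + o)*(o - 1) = 4*c*o - 4*c + o^2 - o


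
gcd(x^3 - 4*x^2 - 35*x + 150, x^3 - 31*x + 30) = x^2 + x - 30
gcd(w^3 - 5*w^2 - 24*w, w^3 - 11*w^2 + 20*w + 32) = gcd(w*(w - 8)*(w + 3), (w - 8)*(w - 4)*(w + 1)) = w - 8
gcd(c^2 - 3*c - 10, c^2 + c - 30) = c - 5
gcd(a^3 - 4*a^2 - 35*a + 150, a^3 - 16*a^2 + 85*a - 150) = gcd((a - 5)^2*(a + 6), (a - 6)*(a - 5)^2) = a^2 - 10*a + 25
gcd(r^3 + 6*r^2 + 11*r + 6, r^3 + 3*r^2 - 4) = r + 2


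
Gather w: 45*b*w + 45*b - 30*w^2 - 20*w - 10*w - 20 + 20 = 45*b - 30*w^2 + w*(45*b - 30)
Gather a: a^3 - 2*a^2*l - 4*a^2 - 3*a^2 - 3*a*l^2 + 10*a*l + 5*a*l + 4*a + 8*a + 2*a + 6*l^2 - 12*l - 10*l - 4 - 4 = a^3 + a^2*(-2*l - 7) + a*(-3*l^2 + 15*l + 14) + 6*l^2 - 22*l - 8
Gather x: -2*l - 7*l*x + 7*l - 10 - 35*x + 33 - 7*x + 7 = 5*l + x*(-7*l - 42) + 30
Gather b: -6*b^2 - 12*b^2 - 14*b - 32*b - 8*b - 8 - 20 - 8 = -18*b^2 - 54*b - 36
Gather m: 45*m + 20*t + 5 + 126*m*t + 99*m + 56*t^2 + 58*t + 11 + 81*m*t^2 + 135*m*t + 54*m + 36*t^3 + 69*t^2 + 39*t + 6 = m*(81*t^2 + 261*t + 198) + 36*t^3 + 125*t^2 + 117*t + 22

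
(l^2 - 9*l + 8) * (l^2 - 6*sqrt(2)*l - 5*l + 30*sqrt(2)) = l^4 - 14*l^3 - 6*sqrt(2)*l^3 + 53*l^2 + 84*sqrt(2)*l^2 - 318*sqrt(2)*l - 40*l + 240*sqrt(2)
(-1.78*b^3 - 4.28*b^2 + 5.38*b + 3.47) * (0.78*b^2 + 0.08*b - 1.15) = -1.3884*b^5 - 3.4808*b^4 + 5.901*b^3 + 8.059*b^2 - 5.9094*b - 3.9905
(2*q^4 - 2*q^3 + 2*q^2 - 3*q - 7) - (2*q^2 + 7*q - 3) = 2*q^4 - 2*q^3 - 10*q - 4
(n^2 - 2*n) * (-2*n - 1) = -2*n^3 + 3*n^2 + 2*n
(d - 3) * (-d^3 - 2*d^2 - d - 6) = -d^4 + d^3 + 5*d^2 - 3*d + 18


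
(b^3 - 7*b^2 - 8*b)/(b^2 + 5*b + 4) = b*(b - 8)/(b + 4)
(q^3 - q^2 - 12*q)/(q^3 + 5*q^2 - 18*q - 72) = q/(q + 6)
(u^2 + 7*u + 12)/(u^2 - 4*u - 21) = (u + 4)/(u - 7)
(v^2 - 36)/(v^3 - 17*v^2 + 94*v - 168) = (v + 6)/(v^2 - 11*v + 28)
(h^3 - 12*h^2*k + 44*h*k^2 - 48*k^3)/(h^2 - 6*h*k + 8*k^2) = h - 6*k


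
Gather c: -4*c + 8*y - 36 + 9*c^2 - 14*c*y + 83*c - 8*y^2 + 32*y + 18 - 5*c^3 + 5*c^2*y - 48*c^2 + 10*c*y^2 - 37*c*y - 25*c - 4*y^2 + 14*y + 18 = -5*c^3 + c^2*(5*y - 39) + c*(10*y^2 - 51*y + 54) - 12*y^2 + 54*y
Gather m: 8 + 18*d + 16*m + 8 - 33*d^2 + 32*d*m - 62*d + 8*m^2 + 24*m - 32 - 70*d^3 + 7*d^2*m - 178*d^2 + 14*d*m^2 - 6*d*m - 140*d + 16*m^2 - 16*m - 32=-70*d^3 - 211*d^2 - 184*d + m^2*(14*d + 24) + m*(7*d^2 + 26*d + 24) - 48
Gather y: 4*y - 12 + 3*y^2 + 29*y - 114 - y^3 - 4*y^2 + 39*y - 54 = -y^3 - y^2 + 72*y - 180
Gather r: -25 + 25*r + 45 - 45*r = 20 - 20*r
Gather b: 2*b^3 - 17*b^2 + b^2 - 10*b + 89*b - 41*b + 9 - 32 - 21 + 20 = 2*b^3 - 16*b^2 + 38*b - 24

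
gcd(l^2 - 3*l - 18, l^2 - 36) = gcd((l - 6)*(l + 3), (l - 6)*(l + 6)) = l - 6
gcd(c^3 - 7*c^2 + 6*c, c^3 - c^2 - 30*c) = c^2 - 6*c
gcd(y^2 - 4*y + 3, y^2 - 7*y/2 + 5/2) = y - 1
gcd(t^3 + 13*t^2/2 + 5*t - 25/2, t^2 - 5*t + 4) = t - 1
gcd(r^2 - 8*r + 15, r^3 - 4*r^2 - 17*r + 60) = r^2 - 8*r + 15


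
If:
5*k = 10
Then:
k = 2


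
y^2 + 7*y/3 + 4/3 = (y + 1)*(y + 4/3)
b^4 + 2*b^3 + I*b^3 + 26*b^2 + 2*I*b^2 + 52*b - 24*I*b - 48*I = (b + 2)*(b - 4*I)*(b - I)*(b + 6*I)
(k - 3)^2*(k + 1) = k^3 - 5*k^2 + 3*k + 9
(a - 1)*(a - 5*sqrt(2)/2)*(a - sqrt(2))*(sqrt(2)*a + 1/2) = sqrt(2)*a^4 - 13*a^3/2 - sqrt(2)*a^3 + 13*sqrt(2)*a^2/4 + 13*a^2/2 - 13*sqrt(2)*a/4 + 5*a/2 - 5/2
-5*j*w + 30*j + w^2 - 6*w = (-5*j + w)*(w - 6)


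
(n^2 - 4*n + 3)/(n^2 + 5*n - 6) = (n - 3)/(n + 6)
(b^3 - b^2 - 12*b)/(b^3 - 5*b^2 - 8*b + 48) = b/(b - 4)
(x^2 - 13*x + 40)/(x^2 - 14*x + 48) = (x - 5)/(x - 6)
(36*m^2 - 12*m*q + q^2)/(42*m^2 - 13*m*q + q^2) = (-6*m + q)/(-7*m + q)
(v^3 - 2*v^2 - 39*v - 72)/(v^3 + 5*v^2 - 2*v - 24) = (v^2 - 5*v - 24)/(v^2 + 2*v - 8)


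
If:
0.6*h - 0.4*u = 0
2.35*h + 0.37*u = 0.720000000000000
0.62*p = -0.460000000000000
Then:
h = 0.25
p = -0.74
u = 0.37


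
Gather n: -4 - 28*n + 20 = 16 - 28*n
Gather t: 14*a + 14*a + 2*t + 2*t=28*a + 4*t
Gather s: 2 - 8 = -6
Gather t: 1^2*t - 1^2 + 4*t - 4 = 5*t - 5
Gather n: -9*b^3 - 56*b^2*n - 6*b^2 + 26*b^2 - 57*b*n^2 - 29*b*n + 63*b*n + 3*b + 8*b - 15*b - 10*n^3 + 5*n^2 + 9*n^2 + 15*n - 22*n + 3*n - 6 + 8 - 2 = -9*b^3 + 20*b^2 - 4*b - 10*n^3 + n^2*(14 - 57*b) + n*(-56*b^2 + 34*b - 4)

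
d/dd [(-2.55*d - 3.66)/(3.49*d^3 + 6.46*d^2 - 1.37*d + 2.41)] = (17.799*d^3 + 54.7932*d^2 + 47.2872*d - 11.1597)/(12.1801*d^6 + 45.0908*d^5 + 32.169*d^4 - 0.878599999999999*d^3 + 33.0141*d^2 - 6.6034*d + 5.8081)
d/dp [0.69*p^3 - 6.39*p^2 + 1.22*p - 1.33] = 2.07*p^2 - 12.78*p + 1.22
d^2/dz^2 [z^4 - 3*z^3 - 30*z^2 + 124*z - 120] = 12*z^2 - 18*z - 60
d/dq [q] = 1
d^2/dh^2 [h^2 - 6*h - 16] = 2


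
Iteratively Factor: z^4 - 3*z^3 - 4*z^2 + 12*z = (z)*(z^3 - 3*z^2 - 4*z + 12) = z*(z + 2)*(z^2 - 5*z + 6) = z*(z - 3)*(z + 2)*(z - 2)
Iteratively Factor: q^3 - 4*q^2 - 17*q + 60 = (q - 3)*(q^2 - q - 20) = (q - 3)*(q + 4)*(q - 5)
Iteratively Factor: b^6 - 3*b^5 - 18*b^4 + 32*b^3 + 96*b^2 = (b - 4)*(b^5 + b^4 - 14*b^3 - 24*b^2) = (b - 4)^2*(b^4 + 5*b^3 + 6*b^2) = (b - 4)^2*(b + 3)*(b^3 + 2*b^2) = b*(b - 4)^2*(b + 3)*(b^2 + 2*b) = b*(b - 4)^2*(b + 2)*(b + 3)*(b)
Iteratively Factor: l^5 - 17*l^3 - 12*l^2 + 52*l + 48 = (l + 3)*(l^4 - 3*l^3 - 8*l^2 + 12*l + 16) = (l + 2)*(l + 3)*(l^3 - 5*l^2 + 2*l + 8) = (l + 1)*(l + 2)*(l + 3)*(l^2 - 6*l + 8) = (l - 2)*(l + 1)*(l + 2)*(l + 3)*(l - 4)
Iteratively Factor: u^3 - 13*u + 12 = (u + 4)*(u^2 - 4*u + 3) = (u - 1)*(u + 4)*(u - 3)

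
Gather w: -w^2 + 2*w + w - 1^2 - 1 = -w^2 + 3*w - 2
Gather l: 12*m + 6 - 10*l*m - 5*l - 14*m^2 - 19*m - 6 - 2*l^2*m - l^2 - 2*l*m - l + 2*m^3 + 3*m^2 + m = l^2*(-2*m - 1) + l*(-12*m - 6) + 2*m^3 - 11*m^2 - 6*m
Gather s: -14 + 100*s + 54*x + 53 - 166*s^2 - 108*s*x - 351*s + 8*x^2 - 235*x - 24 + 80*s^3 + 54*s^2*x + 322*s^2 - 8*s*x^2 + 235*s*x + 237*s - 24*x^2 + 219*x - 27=80*s^3 + s^2*(54*x + 156) + s*(-8*x^2 + 127*x - 14) - 16*x^2 + 38*x - 12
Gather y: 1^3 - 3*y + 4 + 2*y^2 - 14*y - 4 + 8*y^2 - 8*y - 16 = 10*y^2 - 25*y - 15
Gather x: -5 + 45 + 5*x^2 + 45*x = 5*x^2 + 45*x + 40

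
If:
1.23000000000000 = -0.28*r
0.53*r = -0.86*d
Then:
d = 2.71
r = -4.39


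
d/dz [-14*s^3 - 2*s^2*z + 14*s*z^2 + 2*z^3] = -2*s^2 + 28*s*z + 6*z^2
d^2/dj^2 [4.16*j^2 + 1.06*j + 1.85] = 8.32000000000000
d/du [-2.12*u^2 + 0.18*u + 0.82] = 0.18 - 4.24*u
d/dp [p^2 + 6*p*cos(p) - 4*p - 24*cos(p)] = -6*p*sin(p) + 2*p + 24*sin(p) + 6*cos(p) - 4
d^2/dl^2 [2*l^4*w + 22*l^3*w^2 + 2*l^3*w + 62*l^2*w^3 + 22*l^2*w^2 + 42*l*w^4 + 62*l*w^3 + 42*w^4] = 4*w*(6*l^2 + 33*l*w + 3*l + 31*w^2 + 11*w)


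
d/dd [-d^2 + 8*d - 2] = 8 - 2*d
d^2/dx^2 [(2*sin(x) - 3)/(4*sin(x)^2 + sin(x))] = (-32*sin(x)^2 + 200*sin(x) + 100 - 285/sin(x) - 72/sin(x)^2 - 6/sin(x)^3)/(4*sin(x) + 1)^3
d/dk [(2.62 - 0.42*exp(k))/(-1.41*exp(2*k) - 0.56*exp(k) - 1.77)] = (-0.5922*exp(2*k) + 7.3884*exp(k) + 2.2106)*exp(k)/(1.9881*exp(4*k) + 1.5792*exp(3*k) + 5.305*exp(2*k) + 1.9824*exp(k) + 3.1329)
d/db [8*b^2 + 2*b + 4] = 16*b + 2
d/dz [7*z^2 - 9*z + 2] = 14*z - 9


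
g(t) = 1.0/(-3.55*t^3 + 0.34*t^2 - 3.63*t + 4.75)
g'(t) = 1.0*(10.65*t^2 - 0.68*t + 3.63)/(-3.55*t^3 + 0.34*t^2 - 3.63*t + 4.75)^2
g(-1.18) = 0.07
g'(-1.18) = 0.08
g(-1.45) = 0.05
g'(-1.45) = 0.06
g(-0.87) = 0.10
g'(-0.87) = 0.11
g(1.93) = -0.04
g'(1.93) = 0.06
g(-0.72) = 0.11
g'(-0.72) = 0.12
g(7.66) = -0.00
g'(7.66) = 0.00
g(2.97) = -0.01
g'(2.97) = 0.01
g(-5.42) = 0.00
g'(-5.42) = 0.00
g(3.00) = -0.01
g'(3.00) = 0.01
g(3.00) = -0.01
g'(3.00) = 0.01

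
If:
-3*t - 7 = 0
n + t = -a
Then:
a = 7/3 - n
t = -7/3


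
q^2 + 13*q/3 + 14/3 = (q + 2)*(q + 7/3)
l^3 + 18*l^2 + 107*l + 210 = (l + 5)*(l + 6)*(l + 7)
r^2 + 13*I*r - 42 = (r + 6*I)*(r + 7*I)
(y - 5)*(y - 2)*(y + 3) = y^3 - 4*y^2 - 11*y + 30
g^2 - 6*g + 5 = (g - 5)*(g - 1)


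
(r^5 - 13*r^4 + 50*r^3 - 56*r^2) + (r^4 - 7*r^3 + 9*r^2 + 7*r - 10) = r^5 - 12*r^4 + 43*r^3 - 47*r^2 + 7*r - 10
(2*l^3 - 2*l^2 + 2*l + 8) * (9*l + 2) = 18*l^4 - 14*l^3 + 14*l^2 + 76*l + 16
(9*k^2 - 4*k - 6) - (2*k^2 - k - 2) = 7*k^2 - 3*k - 4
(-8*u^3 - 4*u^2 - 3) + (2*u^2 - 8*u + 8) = -8*u^3 - 2*u^2 - 8*u + 5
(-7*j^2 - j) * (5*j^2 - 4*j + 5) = -35*j^4 + 23*j^3 - 31*j^2 - 5*j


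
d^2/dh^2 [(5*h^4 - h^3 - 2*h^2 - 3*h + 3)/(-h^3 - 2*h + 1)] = 4*(6*h^6 - 6*h^5 - 42*h^4 + 46*h^3 - 18*h^2 - 3*h - 2)/(h^9 + 6*h^7 - 3*h^6 + 12*h^5 - 12*h^4 + 11*h^3 - 12*h^2 + 6*h - 1)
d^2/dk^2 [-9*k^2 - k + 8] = -18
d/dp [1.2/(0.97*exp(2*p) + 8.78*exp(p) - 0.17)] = (-2.328*exp(p) - 10.536)*exp(p)/(0.97*exp(2*p) + 8.78*exp(p) - 0.17)^2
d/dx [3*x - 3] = 3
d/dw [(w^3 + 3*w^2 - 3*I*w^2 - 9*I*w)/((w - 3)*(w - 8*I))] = (w^4 + w^3*(-6 - 16*I) + w^2*(-33 + 66*I) + w*(144 + 144*I) + 216)/(w^4 + w^3*(-6 - 16*I) + w^2*(-55 + 96*I) + w*(384 - 144*I) - 576)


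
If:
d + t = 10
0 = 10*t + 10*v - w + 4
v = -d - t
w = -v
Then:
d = -3/5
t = 53/5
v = -10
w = 10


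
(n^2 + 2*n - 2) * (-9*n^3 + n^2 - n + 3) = -9*n^5 - 17*n^4 + 19*n^3 - n^2 + 8*n - 6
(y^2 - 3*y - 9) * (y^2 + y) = y^4 - 2*y^3 - 12*y^2 - 9*y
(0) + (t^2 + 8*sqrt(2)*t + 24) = t^2 + 8*sqrt(2)*t + 24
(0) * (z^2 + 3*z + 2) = 0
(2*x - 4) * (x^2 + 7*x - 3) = 2*x^3 + 10*x^2 - 34*x + 12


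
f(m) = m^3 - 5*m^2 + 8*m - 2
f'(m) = 3*m^2 - 10*m + 8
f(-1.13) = -18.87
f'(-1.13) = 23.13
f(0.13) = -1.04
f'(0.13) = 6.75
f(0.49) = 0.84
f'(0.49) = 3.82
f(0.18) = -0.72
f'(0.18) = 6.30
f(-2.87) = -89.78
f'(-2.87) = 61.41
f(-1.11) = -18.41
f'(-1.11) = 22.80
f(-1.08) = -17.73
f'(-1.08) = 22.30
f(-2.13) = -51.39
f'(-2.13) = 42.91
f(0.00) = -2.00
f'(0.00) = 8.00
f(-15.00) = -4622.00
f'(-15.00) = 833.00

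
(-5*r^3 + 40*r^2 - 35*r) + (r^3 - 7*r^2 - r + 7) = -4*r^3 + 33*r^2 - 36*r + 7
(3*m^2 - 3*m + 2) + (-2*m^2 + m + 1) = m^2 - 2*m + 3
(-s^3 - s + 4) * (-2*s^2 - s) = 2*s^5 + s^4 + 2*s^3 - 7*s^2 - 4*s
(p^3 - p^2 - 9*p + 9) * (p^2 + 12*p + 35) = p^5 + 11*p^4 + 14*p^3 - 134*p^2 - 207*p + 315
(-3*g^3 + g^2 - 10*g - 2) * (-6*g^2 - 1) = 18*g^5 - 6*g^4 + 63*g^3 + 11*g^2 + 10*g + 2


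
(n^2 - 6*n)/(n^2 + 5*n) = (n - 6)/(n + 5)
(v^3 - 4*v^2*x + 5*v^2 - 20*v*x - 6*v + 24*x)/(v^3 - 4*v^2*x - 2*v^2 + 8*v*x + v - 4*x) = (v + 6)/(v - 1)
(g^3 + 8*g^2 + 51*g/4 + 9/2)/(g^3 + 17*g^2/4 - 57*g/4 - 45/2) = (4*g^2 + 8*g + 3)/(4*g^2 - 7*g - 15)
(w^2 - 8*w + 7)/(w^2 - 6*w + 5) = (w - 7)/(w - 5)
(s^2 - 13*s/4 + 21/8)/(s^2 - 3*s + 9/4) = (4*s - 7)/(2*(2*s - 3))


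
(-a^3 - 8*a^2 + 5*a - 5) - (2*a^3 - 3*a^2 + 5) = -3*a^3 - 5*a^2 + 5*a - 10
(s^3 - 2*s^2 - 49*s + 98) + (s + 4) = s^3 - 2*s^2 - 48*s + 102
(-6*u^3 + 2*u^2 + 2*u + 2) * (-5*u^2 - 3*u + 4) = 30*u^5 + 8*u^4 - 40*u^3 - 8*u^2 + 2*u + 8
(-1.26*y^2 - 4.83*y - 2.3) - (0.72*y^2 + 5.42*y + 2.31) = -1.98*y^2 - 10.25*y - 4.61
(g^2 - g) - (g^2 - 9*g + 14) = 8*g - 14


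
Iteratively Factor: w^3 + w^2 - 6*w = (w + 3)*(w^2 - 2*w) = w*(w + 3)*(w - 2)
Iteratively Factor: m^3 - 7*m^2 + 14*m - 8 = (m - 4)*(m^2 - 3*m + 2) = (m - 4)*(m - 2)*(m - 1)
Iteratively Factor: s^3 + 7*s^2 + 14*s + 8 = (s + 2)*(s^2 + 5*s + 4) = (s + 2)*(s + 4)*(s + 1)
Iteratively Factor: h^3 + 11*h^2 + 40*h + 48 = (h + 4)*(h^2 + 7*h + 12) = (h + 3)*(h + 4)*(h + 4)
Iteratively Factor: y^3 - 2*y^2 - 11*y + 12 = (y - 1)*(y^2 - y - 12) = (y - 1)*(y + 3)*(y - 4)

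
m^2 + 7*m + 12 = (m + 3)*(m + 4)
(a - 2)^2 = a^2 - 4*a + 4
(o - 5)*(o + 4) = o^2 - o - 20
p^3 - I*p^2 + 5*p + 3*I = (p - 3*I)*(p + I)^2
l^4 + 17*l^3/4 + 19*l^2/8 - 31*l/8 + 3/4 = (l - 1/2)*(l - 1/4)*(l + 2)*(l + 3)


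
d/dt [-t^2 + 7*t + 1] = 7 - 2*t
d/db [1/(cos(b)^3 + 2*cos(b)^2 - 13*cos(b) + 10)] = (3*cos(b)^2 + 4*cos(b) - 13)*sin(b)/(cos(b)^3 + 2*cos(b)^2 - 13*cos(b) + 10)^2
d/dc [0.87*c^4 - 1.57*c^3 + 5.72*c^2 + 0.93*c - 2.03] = 3.48*c^3 - 4.71*c^2 + 11.44*c + 0.93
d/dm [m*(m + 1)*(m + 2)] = 3*m^2 + 6*m + 2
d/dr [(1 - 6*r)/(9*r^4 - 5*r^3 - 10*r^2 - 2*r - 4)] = (162*r^4 - 96*r^3 - 45*r^2 + 20*r + 26)/(81*r^8 - 90*r^7 - 155*r^6 + 64*r^5 + 48*r^4 + 80*r^3 + 84*r^2 + 16*r + 16)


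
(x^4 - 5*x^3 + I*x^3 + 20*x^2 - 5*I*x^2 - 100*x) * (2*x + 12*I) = 2*x^5 - 10*x^4 + 14*I*x^4 + 28*x^3 - 70*I*x^3 - 140*x^2 + 240*I*x^2 - 1200*I*x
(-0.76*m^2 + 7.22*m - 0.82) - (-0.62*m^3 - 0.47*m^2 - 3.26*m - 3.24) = 0.62*m^3 - 0.29*m^2 + 10.48*m + 2.42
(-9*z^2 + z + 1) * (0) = 0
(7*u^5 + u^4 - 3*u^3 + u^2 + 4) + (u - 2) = 7*u^5 + u^4 - 3*u^3 + u^2 + u + 2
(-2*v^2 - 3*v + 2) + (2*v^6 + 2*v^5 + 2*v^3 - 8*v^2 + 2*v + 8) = 2*v^6 + 2*v^5 + 2*v^3 - 10*v^2 - v + 10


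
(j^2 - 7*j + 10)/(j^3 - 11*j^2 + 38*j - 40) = 1/(j - 4)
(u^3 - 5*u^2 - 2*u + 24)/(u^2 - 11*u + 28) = (u^2 - u - 6)/(u - 7)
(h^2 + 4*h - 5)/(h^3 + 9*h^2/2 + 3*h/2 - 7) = 2*(h + 5)/(2*h^2 + 11*h + 14)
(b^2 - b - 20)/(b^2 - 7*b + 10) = (b + 4)/(b - 2)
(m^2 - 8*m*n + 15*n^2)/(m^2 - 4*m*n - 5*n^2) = (m - 3*n)/(m + n)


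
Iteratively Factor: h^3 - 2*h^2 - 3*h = (h - 3)*(h^2 + h) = (h - 3)*(h + 1)*(h)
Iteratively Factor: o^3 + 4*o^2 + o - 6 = (o + 3)*(o^2 + o - 2) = (o - 1)*(o + 3)*(o + 2)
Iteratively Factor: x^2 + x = (x + 1)*(x)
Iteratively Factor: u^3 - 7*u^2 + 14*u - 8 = (u - 1)*(u^2 - 6*u + 8) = (u - 2)*(u - 1)*(u - 4)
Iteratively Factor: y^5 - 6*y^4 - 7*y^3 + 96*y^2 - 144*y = (y - 4)*(y^4 - 2*y^3 - 15*y^2 + 36*y) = (y - 4)*(y - 3)*(y^3 + y^2 - 12*y) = y*(y - 4)*(y - 3)*(y^2 + y - 12) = y*(y - 4)*(y - 3)^2*(y + 4)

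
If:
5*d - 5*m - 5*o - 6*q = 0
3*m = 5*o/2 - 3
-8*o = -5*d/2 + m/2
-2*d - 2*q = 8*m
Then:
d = 927/718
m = -453/718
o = 159/359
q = 885/718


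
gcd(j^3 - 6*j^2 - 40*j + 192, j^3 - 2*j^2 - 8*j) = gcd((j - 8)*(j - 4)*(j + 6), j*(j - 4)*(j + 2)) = j - 4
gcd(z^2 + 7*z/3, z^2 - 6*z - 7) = 1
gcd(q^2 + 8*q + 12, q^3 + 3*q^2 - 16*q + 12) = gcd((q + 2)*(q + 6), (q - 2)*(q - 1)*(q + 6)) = q + 6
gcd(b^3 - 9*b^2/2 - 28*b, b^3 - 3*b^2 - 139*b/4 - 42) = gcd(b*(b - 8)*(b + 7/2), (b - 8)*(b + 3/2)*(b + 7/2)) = b^2 - 9*b/2 - 28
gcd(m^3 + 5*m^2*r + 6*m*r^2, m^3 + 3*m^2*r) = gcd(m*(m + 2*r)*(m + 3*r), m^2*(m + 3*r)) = m^2 + 3*m*r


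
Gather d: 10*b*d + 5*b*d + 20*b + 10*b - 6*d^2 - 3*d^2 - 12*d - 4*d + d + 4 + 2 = 30*b - 9*d^2 + d*(15*b - 15) + 6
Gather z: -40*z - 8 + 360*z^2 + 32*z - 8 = 360*z^2 - 8*z - 16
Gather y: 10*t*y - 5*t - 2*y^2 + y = -5*t - 2*y^2 + y*(10*t + 1)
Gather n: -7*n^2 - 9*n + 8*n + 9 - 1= -7*n^2 - n + 8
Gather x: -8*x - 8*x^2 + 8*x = -8*x^2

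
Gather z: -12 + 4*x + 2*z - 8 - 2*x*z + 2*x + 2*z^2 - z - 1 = 6*x + 2*z^2 + z*(1 - 2*x) - 21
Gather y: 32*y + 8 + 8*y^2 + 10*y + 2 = 8*y^2 + 42*y + 10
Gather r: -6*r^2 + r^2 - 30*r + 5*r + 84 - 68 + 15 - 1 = -5*r^2 - 25*r + 30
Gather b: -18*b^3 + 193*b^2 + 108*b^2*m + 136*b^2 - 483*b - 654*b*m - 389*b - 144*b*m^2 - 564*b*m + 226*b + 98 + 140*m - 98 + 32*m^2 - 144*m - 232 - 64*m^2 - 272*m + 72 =-18*b^3 + b^2*(108*m + 329) + b*(-144*m^2 - 1218*m - 646) - 32*m^2 - 276*m - 160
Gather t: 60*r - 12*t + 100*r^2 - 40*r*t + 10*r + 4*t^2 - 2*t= 100*r^2 + 70*r + 4*t^2 + t*(-40*r - 14)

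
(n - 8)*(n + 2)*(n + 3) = n^3 - 3*n^2 - 34*n - 48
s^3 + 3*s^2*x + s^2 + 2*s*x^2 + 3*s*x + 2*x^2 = (s + 1)*(s + x)*(s + 2*x)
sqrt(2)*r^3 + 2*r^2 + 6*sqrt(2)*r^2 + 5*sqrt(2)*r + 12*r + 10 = (r + 5)*(r + sqrt(2))*(sqrt(2)*r + sqrt(2))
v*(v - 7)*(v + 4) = v^3 - 3*v^2 - 28*v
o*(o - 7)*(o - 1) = o^3 - 8*o^2 + 7*o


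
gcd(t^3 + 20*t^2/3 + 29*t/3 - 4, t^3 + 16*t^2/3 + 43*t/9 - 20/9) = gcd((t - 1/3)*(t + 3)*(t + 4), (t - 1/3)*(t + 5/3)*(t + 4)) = t^2 + 11*t/3 - 4/3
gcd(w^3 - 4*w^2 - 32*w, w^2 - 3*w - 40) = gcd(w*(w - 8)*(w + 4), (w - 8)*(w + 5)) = w - 8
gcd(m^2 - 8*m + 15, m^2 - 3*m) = m - 3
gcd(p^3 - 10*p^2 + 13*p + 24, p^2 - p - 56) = p - 8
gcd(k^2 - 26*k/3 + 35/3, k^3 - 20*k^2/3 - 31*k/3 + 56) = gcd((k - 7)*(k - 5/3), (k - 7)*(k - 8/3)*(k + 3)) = k - 7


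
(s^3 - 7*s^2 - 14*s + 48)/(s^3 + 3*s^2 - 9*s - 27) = (s^2 - 10*s + 16)/(s^2 - 9)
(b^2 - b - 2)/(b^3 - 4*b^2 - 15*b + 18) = (b^2 - b - 2)/(b^3 - 4*b^2 - 15*b + 18)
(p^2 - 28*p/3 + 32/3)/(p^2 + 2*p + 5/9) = 3*(3*p^2 - 28*p + 32)/(9*p^2 + 18*p + 5)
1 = 1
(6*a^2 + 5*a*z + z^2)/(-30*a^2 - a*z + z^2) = (6*a^2 + 5*a*z + z^2)/(-30*a^2 - a*z + z^2)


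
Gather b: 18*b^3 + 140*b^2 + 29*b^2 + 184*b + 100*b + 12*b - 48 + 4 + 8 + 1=18*b^3 + 169*b^2 + 296*b - 35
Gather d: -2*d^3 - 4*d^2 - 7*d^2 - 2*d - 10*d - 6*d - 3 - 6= -2*d^3 - 11*d^2 - 18*d - 9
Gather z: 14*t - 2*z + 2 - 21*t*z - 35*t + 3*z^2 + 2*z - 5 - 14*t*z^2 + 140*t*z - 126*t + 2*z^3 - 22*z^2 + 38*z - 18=-147*t + 2*z^3 + z^2*(-14*t - 19) + z*(119*t + 38) - 21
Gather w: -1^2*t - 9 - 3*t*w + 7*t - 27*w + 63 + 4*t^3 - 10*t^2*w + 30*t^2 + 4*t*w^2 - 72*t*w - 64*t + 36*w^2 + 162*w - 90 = 4*t^3 + 30*t^2 - 58*t + w^2*(4*t + 36) + w*(-10*t^2 - 75*t + 135) - 36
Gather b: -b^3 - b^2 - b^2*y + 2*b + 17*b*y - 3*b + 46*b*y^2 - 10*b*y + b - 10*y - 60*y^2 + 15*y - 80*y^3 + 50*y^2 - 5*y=-b^3 + b^2*(-y - 1) + b*(46*y^2 + 7*y) - 80*y^3 - 10*y^2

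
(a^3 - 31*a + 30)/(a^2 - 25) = (a^2 + 5*a - 6)/(a + 5)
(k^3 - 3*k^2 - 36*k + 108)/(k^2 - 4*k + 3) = (k^2 - 36)/(k - 1)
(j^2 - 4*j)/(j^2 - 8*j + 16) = j/(j - 4)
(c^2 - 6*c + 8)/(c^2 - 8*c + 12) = (c - 4)/(c - 6)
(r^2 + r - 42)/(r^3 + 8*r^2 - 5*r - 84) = (r - 6)/(r^2 + r - 12)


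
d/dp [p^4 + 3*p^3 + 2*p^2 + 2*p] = 4*p^3 + 9*p^2 + 4*p + 2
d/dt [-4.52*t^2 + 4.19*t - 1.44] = 4.19 - 9.04*t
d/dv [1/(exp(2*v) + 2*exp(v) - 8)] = -2*(exp(v) + 1)*exp(v)/(exp(2*v) + 2*exp(v) - 8)^2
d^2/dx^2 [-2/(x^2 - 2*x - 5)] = 4*(-x^2 + 2*x + 4*(x - 1)^2 + 5)/(-x^2 + 2*x + 5)^3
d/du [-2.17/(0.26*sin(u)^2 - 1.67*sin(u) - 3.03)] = (1.1284*sin(u) - 3.6239)*cos(u)/(-0.26*sin(u)^2 + 1.67*sin(u) + 3.03)^2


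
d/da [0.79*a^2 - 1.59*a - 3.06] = 1.58*a - 1.59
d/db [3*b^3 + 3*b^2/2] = 3*b*(3*b + 1)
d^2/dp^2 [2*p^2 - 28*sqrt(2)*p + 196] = 4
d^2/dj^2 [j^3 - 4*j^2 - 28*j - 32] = 6*j - 8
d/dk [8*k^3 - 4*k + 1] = 24*k^2 - 4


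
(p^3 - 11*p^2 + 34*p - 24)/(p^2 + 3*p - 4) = (p^2 - 10*p + 24)/(p + 4)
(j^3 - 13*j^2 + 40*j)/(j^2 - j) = (j^2 - 13*j + 40)/(j - 1)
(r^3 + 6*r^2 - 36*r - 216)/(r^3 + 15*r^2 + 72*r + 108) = (r - 6)/(r + 3)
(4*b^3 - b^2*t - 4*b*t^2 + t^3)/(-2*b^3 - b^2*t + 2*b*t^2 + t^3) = (-4*b + t)/(2*b + t)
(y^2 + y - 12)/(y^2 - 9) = (y + 4)/(y + 3)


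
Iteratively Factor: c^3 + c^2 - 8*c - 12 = (c - 3)*(c^2 + 4*c + 4) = (c - 3)*(c + 2)*(c + 2)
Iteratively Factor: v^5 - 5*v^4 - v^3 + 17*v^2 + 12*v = (v - 4)*(v^4 - v^3 - 5*v^2 - 3*v) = (v - 4)*(v + 1)*(v^3 - 2*v^2 - 3*v) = v*(v - 4)*(v + 1)*(v^2 - 2*v - 3) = v*(v - 4)*(v + 1)^2*(v - 3)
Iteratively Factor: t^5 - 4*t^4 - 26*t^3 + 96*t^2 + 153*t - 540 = (t - 3)*(t^4 - t^3 - 29*t^2 + 9*t + 180) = (t - 3)^2*(t^3 + 2*t^2 - 23*t - 60) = (t - 3)^2*(t + 4)*(t^2 - 2*t - 15) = (t - 3)^2*(t + 3)*(t + 4)*(t - 5)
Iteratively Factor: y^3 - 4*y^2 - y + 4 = (y + 1)*(y^2 - 5*y + 4) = (y - 4)*(y + 1)*(y - 1)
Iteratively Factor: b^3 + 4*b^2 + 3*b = (b)*(b^2 + 4*b + 3) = b*(b + 3)*(b + 1)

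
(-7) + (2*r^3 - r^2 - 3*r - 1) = 2*r^3 - r^2 - 3*r - 8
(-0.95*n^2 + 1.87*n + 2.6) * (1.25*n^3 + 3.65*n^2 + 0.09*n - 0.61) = -1.1875*n^5 - 1.13*n^4 + 9.99*n^3 + 10.2378*n^2 - 0.9067*n - 1.586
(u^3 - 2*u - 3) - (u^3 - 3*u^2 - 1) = 3*u^2 - 2*u - 2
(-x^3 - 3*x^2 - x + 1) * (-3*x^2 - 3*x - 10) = 3*x^5 + 12*x^4 + 22*x^3 + 30*x^2 + 7*x - 10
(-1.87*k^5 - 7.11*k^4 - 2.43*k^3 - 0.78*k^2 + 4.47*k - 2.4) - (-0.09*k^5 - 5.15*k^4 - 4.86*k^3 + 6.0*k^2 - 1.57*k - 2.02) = -1.78*k^5 - 1.96*k^4 + 2.43*k^3 - 6.78*k^2 + 6.04*k - 0.38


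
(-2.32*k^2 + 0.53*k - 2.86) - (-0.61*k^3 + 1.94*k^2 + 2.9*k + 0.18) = 0.61*k^3 - 4.26*k^2 - 2.37*k - 3.04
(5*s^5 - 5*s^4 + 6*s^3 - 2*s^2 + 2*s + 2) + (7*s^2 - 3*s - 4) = 5*s^5 - 5*s^4 + 6*s^3 + 5*s^2 - s - 2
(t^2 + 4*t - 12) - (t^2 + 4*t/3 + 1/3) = 8*t/3 - 37/3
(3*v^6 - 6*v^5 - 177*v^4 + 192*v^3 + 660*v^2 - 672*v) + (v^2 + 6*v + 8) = 3*v^6 - 6*v^5 - 177*v^4 + 192*v^3 + 661*v^2 - 666*v + 8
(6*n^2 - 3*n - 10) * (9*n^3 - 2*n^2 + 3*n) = 54*n^5 - 39*n^4 - 66*n^3 + 11*n^2 - 30*n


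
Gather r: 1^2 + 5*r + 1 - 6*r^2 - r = -6*r^2 + 4*r + 2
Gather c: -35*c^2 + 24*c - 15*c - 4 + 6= -35*c^2 + 9*c + 2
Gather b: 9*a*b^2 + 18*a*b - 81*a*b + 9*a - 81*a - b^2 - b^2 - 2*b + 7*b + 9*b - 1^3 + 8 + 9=-72*a + b^2*(9*a - 2) + b*(14 - 63*a) + 16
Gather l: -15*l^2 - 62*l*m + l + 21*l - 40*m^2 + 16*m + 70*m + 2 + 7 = -15*l^2 + l*(22 - 62*m) - 40*m^2 + 86*m + 9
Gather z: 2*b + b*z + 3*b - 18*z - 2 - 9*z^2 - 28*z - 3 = 5*b - 9*z^2 + z*(b - 46) - 5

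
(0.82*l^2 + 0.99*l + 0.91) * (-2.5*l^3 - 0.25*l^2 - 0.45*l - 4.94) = -2.05*l^5 - 2.68*l^4 - 2.8915*l^3 - 4.7238*l^2 - 5.3001*l - 4.4954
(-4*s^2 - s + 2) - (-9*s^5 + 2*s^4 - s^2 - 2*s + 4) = 9*s^5 - 2*s^4 - 3*s^2 + s - 2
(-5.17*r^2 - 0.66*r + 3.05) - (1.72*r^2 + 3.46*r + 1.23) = -6.89*r^2 - 4.12*r + 1.82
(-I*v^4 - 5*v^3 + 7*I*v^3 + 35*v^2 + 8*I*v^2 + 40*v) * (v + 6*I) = -I*v^5 + v^4 + 7*I*v^4 - 7*v^3 - 22*I*v^3 - 8*v^2 + 210*I*v^2 + 240*I*v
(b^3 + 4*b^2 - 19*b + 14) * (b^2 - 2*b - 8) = b^5 + 2*b^4 - 35*b^3 + 20*b^2 + 124*b - 112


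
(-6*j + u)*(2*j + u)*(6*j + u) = -72*j^3 - 36*j^2*u + 2*j*u^2 + u^3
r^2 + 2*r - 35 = (r - 5)*(r + 7)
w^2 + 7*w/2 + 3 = (w + 3/2)*(w + 2)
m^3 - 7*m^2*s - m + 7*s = (m - 1)*(m + 1)*(m - 7*s)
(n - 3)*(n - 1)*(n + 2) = n^3 - 2*n^2 - 5*n + 6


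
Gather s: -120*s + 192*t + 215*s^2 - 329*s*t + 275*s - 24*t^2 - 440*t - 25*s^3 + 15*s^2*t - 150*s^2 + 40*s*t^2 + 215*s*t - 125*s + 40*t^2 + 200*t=-25*s^3 + s^2*(15*t + 65) + s*(40*t^2 - 114*t + 30) + 16*t^2 - 48*t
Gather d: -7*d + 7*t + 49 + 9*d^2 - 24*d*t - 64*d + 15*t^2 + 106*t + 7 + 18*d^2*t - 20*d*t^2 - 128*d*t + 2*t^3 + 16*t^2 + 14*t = d^2*(18*t + 9) + d*(-20*t^2 - 152*t - 71) + 2*t^3 + 31*t^2 + 127*t + 56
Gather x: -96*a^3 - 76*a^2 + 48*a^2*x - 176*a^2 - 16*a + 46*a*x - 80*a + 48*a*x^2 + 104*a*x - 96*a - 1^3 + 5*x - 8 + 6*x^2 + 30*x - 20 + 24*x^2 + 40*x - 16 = -96*a^3 - 252*a^2 - 192*a + x^2*(48*a + 30) + x*(48*a^2 + 150*a + 75) - 45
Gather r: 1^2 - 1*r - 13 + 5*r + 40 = 4*r + 28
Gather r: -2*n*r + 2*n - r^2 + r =2*n - r^2 + r*(1 - 2*n)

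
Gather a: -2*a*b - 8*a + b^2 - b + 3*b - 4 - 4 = a*(-2*b - 8) + b^2 + 2*b - 8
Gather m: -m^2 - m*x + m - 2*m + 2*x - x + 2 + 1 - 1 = -m^2 + m*(-x - 1) + x + 2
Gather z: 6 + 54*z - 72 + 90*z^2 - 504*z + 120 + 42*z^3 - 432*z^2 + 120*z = 42*z^3 - 342*z^2 - 330*z + 54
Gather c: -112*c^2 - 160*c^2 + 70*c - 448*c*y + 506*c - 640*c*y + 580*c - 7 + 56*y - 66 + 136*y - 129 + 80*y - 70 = -272*c^2 + c*(1156 - 1088*y) + 272*y - 272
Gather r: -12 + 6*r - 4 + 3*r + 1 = 9*r - 15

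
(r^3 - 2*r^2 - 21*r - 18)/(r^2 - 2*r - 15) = (r^2 - 5*r - 6)/(r - 5)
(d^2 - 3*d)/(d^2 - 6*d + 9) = d/(d - 3)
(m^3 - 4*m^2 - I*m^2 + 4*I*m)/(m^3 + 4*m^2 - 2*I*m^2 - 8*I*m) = (m^2 - m*(4 + I) + 4*I)/(m^2 + 2*m*(2 - I) - 8*I)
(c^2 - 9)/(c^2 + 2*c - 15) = (c + 3)/(c + 5)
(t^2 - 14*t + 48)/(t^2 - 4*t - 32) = (t - 6)/(t + 4)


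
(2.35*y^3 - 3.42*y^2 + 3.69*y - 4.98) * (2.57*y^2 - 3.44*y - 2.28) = 6.0395*y^5 - 16.8734*y^4 + 15.8901*y^3 - 17.6946*y^2 + 8.718*y + 11.3544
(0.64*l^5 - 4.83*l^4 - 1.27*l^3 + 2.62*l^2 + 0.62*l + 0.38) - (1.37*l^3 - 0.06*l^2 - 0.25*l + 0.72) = 0.64*l^5 - 4.83*l^4 - 2.64*l^3 + 2.68*l^2 + 0.87*l - 0.34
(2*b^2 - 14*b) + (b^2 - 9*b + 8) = 3*b^2 - 23*b + 8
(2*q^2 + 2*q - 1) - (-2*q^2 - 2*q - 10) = 4*q^2 + 4*q + 9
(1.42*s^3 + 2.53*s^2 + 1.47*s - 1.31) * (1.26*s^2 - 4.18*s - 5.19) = 1.7892*s^5 - 2.7478*s^4 - 16.093*s^3 - 20.9259*s^2 - 2.1535*s + 6.7989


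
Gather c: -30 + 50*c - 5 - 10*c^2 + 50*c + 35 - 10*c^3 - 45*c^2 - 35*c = -10*c^3 - 55*c^2 + 65*c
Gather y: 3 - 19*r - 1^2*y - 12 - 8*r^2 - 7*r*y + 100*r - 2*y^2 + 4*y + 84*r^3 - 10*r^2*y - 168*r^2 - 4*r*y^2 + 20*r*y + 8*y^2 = 84*r^3 - 176*r^2 + 81*r + y^2*(6 - 4*r) + y*(-10*r^2 + 13*r + 3) - 9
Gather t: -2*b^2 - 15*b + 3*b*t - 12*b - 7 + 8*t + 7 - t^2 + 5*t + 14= -2*b^2 - 27*b - t^2 + t*(3*b + 13) + 14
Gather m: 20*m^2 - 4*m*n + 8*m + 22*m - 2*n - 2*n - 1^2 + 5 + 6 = 20*m^2 + m*(30 - 4*n) - 4*n + 10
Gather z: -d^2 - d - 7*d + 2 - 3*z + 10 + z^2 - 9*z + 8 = -d^2 - 8*d + z^2 - 12*z + 20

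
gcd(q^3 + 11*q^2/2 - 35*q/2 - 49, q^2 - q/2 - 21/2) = q - 7/2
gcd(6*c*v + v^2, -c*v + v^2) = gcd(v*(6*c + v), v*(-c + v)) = v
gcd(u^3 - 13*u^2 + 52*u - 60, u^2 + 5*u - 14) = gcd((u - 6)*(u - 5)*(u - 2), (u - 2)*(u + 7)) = u - 2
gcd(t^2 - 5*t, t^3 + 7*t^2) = t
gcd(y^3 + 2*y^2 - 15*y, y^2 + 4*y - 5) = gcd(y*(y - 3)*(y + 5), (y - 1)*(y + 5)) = y + 5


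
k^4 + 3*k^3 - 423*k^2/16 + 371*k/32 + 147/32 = (k - 7/2)*(k - 3/4)*(k + 1/4)*(k + 7)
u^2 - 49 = (u - 7)*(u + 7)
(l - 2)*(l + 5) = l^2 + 3*l - 10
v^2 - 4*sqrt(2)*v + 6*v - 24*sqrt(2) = (v + 6)*(v - 4*sqrt(2))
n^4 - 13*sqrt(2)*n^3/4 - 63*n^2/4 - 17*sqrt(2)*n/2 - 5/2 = (n - 5*sqrt(2))*(n + sqrt(2)/2)*(sqrt(2)*n/2 + 1)*(sqrt(2)*n + 1/2)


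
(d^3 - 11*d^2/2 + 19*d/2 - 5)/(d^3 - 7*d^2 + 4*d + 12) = (2*d^2 - 7*d + 5)/(2*(d^2 - 5*d - 6))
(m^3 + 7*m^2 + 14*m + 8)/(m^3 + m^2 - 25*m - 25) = (m^2 + 6*m + 8)/(m^2 - 25)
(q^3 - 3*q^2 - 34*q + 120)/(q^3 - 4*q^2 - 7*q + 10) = (q^2 + 2*q - 24)/(q^2 + q - 2)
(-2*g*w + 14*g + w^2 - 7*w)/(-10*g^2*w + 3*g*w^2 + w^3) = (w - 7)/(w*(5*g + w))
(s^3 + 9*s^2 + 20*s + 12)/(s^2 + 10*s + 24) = (s^2 + 3*s + 2)/(s + 4)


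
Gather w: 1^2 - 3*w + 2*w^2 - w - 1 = 2*w^2 - 4*w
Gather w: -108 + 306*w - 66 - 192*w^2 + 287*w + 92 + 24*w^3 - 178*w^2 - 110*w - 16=24*w^3 - 370*w^2 + 483*w - 98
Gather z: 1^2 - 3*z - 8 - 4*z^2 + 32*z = -4*z^2 + 29*z - 7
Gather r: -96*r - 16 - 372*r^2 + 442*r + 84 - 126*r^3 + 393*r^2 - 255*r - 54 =-126*r^3 + 21*r^2 + 91*r + 14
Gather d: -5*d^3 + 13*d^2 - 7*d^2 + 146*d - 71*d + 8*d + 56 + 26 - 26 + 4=-5*d^3 + 6*d^2 + 83*d + 60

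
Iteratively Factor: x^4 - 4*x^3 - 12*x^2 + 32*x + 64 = (x + 2)*(x^3 - 6*x^2 + 32) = (x - 4)*(x + 2)*(x^2 - 2*x - 8) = (x - 4)^2*(x + 2)*(x + 2)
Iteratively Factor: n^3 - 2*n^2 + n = (n - 1)*(n^2 - n) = (n - 1)^2*(n)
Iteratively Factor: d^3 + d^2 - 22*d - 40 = (d + 4)*(d^2 - 3*d - 10) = (d - 5)*(d + 4)*(d + 2)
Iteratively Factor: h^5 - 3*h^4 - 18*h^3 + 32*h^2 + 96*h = (h + 3)*(h^4 - 6*h^3 + 32*h) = (h - 4)*(h + 3)*(h^3 - 2*h^2 - 8*h) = (h - 4)*(h + 2)*(h + 3)*(h^2 - 4*h) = h*(h - 4)*(h + 2)*(h + 3)*(h - 4)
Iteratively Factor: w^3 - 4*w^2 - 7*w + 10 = (w - 5)*(w^2 + w - 2) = (w - 5)*(w - 1)*(w + 2)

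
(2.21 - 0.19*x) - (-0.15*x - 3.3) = 5.51 - 0.04*x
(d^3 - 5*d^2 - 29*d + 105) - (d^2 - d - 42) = d^3 - 6*d^2 - 28*d + 147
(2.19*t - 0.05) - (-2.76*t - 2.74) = 4.95*t + 2.69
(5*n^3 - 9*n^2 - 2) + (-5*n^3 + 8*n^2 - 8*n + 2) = -n^2 - 8*n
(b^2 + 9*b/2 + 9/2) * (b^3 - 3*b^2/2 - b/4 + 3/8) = b^5 + 3*b^4 - 5*b^3/2 - 15*b^2/2 + 9*b/16 + 27/16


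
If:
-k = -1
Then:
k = 1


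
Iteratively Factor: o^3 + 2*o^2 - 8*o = (o)*(o^2 + 2*o - 8) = o*(o - 2)*(o + 4)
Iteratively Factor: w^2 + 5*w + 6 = (w + 3)*(w + 2)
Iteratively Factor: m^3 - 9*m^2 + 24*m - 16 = (m - 4)*(m^2 - 5*m + 4) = (m - 4)^2*(m - 1)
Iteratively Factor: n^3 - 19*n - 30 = (n + 3)*(n^2 - 3*n - 10) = (n - 5)*(n + 3)*(n + 2)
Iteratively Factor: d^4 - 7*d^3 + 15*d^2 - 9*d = (d)*(d^3 - 7*d^2 + 15*d - 9) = d*(d - 3)*(d^2 - 4*d + 3) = d*(d - 3)*(d - 1)*(d - 3)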